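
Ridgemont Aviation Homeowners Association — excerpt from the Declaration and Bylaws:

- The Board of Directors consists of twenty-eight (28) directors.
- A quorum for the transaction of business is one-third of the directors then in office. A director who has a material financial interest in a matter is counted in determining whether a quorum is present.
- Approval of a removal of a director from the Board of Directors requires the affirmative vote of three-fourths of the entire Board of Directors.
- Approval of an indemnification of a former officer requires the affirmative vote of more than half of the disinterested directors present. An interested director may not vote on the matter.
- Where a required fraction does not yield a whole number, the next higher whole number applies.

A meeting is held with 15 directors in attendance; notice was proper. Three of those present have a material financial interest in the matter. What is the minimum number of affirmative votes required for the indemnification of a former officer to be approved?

The indemnification of a former officer requires a majority of the disinterested directors present (15 − 3 = 12).
A majority of 12 is 7.

7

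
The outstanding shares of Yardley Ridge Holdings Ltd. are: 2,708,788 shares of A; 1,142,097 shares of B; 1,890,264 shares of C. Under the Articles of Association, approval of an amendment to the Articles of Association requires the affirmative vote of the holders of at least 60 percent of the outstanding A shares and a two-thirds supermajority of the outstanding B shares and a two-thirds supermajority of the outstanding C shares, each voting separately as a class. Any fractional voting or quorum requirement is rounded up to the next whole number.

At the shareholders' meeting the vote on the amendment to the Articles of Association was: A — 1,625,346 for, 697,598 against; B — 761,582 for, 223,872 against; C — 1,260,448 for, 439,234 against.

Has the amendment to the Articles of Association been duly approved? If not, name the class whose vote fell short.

Approved — every class gave the required vote.

A: 3/5 of 2708788 = 1625272.80, rounded up to 1625273; 1,625,273 required, 1,625,346 in favor — approved.
B: 2/3 of 1142097 = 761398; 761,398 required, 761,582 in favor — approved.
C: 2/3 of 1890264 = 1260176; 1,260,176 required, 1,260,448 in favor — approved.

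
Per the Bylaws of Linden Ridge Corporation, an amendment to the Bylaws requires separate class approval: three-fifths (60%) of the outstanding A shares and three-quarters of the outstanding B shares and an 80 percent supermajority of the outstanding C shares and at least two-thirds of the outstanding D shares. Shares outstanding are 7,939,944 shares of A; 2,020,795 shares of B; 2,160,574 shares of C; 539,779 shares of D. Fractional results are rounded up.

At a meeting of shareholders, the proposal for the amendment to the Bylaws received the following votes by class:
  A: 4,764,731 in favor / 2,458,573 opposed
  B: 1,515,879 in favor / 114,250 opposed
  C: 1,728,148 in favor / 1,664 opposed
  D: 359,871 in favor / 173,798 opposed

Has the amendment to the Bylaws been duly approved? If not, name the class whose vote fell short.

A: 3/5 of 7939944 = 4763966.40, rounded up to 4763967; 4,763,967 required, 4,764,731 in favor — approved.
B: 3/4 of 2020795 = 1515596.25, rounded up to 1515597; 1,515,597 required, 1,515,879 in favor — approved.
C: 4/5 of 2160574 = 1728459.20, rounded up to 1728460; 1,728,460 required, 1,728,148 in favor — not approved.
D: 2/3 of 539779 = 359852.67, rounded up to 359853; 359,853 required, 359,871 in favor — approved.

Not approved — the C shares did not give the required vote.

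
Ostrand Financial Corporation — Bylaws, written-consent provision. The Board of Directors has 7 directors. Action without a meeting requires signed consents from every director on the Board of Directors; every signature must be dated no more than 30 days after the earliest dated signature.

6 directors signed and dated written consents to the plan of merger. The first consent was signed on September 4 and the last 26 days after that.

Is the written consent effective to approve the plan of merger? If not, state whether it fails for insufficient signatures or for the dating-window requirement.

Not effective — insufficient signatures.

Signatures required: all of 7 — unanimous means all 7, so 7 needed; 6 signed. Insufficient.
Dating window: the latest signature is 26 days after the earliest; the limit is 30 days. Within the window.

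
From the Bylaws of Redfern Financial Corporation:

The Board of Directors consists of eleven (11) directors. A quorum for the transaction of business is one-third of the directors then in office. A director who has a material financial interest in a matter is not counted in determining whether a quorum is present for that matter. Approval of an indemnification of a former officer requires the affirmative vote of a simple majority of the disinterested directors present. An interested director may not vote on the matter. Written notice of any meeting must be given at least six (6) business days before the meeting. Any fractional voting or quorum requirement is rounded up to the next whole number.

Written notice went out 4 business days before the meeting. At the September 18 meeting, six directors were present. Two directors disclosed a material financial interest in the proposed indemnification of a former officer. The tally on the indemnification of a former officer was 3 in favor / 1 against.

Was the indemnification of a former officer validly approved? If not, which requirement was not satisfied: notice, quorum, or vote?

Invalid — notice requirement not satisfied.

Notice: 4 business days given; 6 required (4 < 6). Not satisfied.
Quorum: 6 present, but the 2 interested directors do not count, leaving 4. Quorum is 4. Satisfied.
Vote: the indemnification of a former officer requires a majority of the disinterested directors present (6 − 2 = 4). A majority of 4 is 3, so 3 affirmative votes are needed; 3 voted in favor. Satisfied.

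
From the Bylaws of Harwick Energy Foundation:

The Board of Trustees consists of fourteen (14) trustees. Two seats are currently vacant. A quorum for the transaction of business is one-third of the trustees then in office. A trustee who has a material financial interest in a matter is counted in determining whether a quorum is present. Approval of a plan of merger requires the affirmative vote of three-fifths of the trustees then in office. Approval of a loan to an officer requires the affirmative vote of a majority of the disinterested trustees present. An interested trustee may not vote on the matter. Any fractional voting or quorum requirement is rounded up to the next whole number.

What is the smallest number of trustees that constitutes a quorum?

1/3 of 12 = 4.

4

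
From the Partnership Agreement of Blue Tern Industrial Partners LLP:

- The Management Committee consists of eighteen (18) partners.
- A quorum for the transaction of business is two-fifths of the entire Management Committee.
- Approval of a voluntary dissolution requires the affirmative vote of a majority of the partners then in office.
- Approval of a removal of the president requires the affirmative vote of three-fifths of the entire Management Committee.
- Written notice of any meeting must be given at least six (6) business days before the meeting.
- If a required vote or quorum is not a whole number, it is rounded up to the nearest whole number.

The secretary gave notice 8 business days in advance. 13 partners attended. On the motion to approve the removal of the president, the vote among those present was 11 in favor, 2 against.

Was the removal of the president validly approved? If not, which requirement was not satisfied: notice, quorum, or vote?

Valid — all requirements satisfied.

Notice: 8 business days given; 6 required (8 ≥ 6). Satisfied.
Quorum: 13 present; quorum is 8. Satisfied.
Vote: the removal of the president requires three-fifths of the entire Management Committee (18). 3/5 of 18 = 10.80, rounded up to 11, so 11 affirmative votes are needed; 11 voted in favor. Satisfied.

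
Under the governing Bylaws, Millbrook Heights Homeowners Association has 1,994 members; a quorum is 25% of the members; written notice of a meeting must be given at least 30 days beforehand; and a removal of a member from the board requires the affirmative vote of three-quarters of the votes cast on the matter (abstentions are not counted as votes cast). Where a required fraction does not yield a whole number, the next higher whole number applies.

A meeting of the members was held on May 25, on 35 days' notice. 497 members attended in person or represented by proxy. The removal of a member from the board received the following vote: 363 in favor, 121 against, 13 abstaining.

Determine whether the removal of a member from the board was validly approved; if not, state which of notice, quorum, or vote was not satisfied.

Invalid — quorum requirement not satisfied.

Notice: 35 days given; 30 required. Satisfied.
Quorum: 25% of 1,994 = 498.50, rounded up to 499; 497 present. Not satisfied.
Vote: requires three-fourths of the votes cast (497 − 13 abstaining = 484); 3/4 of 484 = 363, so 363 needed; 363 in favor. Satisfied.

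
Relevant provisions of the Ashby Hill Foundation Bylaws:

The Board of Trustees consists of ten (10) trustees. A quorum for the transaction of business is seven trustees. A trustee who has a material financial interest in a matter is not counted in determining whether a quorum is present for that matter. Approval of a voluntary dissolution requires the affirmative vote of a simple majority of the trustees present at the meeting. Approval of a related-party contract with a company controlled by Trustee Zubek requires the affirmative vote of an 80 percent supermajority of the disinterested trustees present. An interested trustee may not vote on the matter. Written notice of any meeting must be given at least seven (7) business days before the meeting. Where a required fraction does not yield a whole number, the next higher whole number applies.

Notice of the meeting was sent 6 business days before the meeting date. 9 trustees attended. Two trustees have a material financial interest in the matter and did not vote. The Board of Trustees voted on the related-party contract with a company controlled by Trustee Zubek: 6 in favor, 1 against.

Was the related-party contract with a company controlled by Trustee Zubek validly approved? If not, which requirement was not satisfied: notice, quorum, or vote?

Notice: 6 business days given; 7 required (6 < 7). Not satisfied.
Quorum: 9 present, but the 2 interested trustees do not count, leaving 7. Quorum is 7. Satisfied.
Vote: the related-party contract with a company controlled by Trustee Zubek requires four-fifths of the disinterested trustees present (9 − 2 = 7). 4/5 of 7 = 5.60, rounded up to 6, so 6 affirmative votes are needed; 6 voted in favor. Satisfied.

Invalid — notice requirement not satisfied.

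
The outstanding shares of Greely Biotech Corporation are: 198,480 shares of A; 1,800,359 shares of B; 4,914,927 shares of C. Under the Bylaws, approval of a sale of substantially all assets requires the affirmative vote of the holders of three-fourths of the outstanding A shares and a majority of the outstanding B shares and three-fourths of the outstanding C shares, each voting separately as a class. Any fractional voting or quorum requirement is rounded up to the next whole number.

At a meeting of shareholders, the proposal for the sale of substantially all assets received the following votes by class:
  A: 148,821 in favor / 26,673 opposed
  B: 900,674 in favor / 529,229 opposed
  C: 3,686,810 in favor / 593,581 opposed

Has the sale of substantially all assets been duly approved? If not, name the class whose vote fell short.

Not approved — the A shares did not give the required vote.

A: 3/4 of 198480 = 148860; 148,860 required, 148,821 in favor — not approved.
B: a majority of 1800359 is 900180; 900,180 required, 900,674 in favor — approved.
C: 3/4 of 4914927 = 3686195.25, rounded up to 3686196; 3,686,196 required, 3,686,810 in favor — approved.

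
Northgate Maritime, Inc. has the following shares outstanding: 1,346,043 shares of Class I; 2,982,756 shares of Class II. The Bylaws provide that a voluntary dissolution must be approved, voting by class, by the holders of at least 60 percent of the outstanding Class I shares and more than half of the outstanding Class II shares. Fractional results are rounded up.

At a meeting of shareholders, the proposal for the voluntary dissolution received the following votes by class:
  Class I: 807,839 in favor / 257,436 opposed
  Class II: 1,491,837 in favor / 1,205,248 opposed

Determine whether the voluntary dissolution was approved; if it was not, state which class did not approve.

Class I: 3/5 of 1346043 = 807625.80, rounded up to 807626; 807,626 required, 807,839 in favor — approved.
Class II: a majority of 2982756 is 1491379; 1,491,379 required, 1,491,837 in favor — approved.

Approved — every class gave the required vote.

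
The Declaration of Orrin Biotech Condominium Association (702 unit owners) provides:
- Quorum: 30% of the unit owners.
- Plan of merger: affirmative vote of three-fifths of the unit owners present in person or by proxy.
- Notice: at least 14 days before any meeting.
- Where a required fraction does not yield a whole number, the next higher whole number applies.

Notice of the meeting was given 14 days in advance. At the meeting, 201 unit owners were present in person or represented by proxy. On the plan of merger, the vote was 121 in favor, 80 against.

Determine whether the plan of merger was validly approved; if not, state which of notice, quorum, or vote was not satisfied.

Invalid — quorum requirement not satisfied.

Notice: 14 days given; 14 required. Satisfied.
Quorum: 30% of 702 = 210.60, rounded up to 211; 201 present. Not satisfied.
Vote: requires three-fifths of those present (201); 3/5 of 201 = 120.60, rounded up to 121, so 121 needed; 121 in favor. Satisfied.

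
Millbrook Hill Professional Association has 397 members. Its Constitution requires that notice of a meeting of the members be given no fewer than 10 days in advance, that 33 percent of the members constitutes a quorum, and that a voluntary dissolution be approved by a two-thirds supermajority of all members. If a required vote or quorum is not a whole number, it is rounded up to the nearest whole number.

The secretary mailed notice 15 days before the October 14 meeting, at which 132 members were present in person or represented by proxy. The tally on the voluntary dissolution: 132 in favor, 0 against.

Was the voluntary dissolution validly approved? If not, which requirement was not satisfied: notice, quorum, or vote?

Notice: 15 days given; 10 required. Satisfied.
Quorum: 33% of 397 = 131.01, rounded up to 132; 132 present. Satisfied.
Vote: requires two-thirds of all members (397); 2/3 of 397 = 264.67, rounded up to 265, so 265 needed; 132 in favor. Not satisfied.

Invalid — vote requirement not satisfied.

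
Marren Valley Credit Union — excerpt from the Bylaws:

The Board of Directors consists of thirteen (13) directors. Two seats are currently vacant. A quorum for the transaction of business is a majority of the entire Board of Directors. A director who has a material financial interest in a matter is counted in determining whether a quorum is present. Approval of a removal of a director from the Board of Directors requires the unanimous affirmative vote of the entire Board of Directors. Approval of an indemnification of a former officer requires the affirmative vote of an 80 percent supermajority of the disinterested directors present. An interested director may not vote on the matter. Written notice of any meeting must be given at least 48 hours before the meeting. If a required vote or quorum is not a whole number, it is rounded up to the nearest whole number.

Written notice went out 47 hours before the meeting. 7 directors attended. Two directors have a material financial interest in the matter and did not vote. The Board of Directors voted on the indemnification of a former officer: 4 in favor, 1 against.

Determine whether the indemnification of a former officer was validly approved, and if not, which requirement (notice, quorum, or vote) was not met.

Notice: 47 hours given; 48 required (47 < 48). Not satisfied.
Quorum: 7 present (interested directors count toward quorum); quorum is 7. Satisfied.
Vote: the indemnification of a former officer requires four-fifths of the disinterested directors present (7 − 2 = 5). 4/5 of 5 = 4, so 4 affirmative votes are needed; 4 voted in favor. Satisfied.

Invalid — notice requirement not satisfied.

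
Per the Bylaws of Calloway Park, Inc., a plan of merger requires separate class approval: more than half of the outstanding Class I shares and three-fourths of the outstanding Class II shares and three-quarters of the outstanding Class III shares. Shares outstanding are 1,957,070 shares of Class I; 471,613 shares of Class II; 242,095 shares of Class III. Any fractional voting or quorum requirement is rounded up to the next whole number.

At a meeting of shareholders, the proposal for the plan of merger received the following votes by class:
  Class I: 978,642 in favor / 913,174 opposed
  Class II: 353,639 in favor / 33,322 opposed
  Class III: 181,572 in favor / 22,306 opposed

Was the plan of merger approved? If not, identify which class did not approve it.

Class I: a majority of 1957070 is 978536; 978,536 required, 978,642 in favor — approved.
Class II: 3/4 of 471613 = 353709.75, rounded up to 353710; 353,710 required, 353,639 in favor — not approved.
Class III: 3/4 of 242095 = 181571.25, rounded up to 181572; 181,572 required, 181,572 in favor — approved.

Not approved — the Class II shares did not give the required vote.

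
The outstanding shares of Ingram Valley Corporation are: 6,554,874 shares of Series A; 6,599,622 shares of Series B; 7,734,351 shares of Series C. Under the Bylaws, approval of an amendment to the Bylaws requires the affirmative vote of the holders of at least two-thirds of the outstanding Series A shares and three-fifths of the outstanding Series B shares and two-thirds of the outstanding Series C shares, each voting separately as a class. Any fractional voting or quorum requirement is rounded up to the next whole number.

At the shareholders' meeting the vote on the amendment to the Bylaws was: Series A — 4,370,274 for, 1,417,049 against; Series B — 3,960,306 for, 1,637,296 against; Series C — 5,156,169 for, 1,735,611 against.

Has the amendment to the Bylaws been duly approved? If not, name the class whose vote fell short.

Not approved — the Series C shares did not give the required vote.

Series A: 2/3 of 6554874 = 4369916; 4,369,916 required, 4,370,274 in favor — approved.
Series B: 3/5 of 6599622 = 3959773.20, rounded up to 3959774; 3,959,774 required, 3,960,306 in favor — approved.
Series C: 2/3 of 7734351 = 5156234; 5,156,234 required, 5,156,169 in favor — not approved.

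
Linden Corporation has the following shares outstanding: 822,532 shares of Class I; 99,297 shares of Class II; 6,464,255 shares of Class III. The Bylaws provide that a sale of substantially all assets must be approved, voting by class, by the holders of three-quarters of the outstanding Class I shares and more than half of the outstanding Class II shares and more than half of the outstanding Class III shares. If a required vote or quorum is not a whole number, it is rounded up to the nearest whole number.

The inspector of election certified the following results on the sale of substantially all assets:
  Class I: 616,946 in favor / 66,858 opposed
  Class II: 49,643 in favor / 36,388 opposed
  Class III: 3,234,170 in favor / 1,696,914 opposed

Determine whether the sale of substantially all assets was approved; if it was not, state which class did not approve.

Class I: 3/4 of 822532 = 616899; 616,899 required, 616,946 in favor — approved.
Class II: a majority of 99297 is 49649; 49,649 required, 49,643 in favor — not approved.
Class III: a majority of 6464255 is 3232128; 3,232,128 required, 3,234,170 in favor — approved.

Not approved — the Class II shares did not give the required vote.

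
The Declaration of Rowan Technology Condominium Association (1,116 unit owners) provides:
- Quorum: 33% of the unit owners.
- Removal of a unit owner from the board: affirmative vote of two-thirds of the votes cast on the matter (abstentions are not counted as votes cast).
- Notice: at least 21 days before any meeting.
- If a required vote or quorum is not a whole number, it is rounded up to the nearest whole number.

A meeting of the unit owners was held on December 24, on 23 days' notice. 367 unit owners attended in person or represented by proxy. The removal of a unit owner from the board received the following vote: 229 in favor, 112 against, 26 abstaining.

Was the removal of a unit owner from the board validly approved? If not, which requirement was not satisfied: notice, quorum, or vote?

Invalid — quorum requirement not satisfied.

Notice: 23 days given; 21 required. Satisfied.
Quorum: 33% of 1,116 = 368.28, rounded up to 369; 367 present. Not satisfied.
Vote: requires two-thirds of the votes cast (367 − 26 abstaining = 341); 2/3 of 341 = 227.33, rounded up to 228, so 228 needed; 229 in favor. Satisfied.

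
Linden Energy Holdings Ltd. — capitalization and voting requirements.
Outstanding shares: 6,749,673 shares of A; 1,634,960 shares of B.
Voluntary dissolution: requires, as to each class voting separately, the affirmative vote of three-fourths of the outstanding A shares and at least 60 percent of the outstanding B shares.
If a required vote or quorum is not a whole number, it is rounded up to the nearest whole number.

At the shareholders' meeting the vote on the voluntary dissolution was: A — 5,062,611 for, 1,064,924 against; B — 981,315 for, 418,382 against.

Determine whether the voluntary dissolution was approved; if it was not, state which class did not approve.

A: 3/4 of 6749673 = 5062254.75, rounded up to 5062255; 5,062,255 required, 5,062,611 in favor — approved.
B: 3/5 of 1634960 = 980976; 980,976 required, 981,315 in favor — approved.

Approved — every class gave the required vote.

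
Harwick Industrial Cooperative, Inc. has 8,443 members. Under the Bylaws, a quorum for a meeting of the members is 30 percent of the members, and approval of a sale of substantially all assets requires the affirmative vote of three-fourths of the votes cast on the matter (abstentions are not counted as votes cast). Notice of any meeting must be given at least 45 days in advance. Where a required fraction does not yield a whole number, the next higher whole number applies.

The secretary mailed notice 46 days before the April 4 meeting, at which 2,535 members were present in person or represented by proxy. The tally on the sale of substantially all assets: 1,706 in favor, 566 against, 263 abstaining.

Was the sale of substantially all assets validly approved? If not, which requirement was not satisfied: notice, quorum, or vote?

Notice: 46 days given; 45 required. Satisfied.
Quorum: 30% of 8,443 = 2,532.90, rounded up to 2,533; 2,535 present. Satisfied.
Vote: requires three-fourths of the votes cast (2,535 − 263 abstaining = 2,272); 3/4 of 2272 = 1704, so 1,704 needed; 1,706 in favor. Satisfied.

Valid — all requirements satisfied.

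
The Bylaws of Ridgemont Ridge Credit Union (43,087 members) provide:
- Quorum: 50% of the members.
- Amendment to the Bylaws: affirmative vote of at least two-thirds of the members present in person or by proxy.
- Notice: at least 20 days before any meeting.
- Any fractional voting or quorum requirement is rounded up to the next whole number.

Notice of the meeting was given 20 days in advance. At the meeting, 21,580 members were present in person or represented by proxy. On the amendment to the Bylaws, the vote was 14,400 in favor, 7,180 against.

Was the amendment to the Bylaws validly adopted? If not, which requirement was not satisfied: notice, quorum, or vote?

Valid — all requirements satisfied.

Notice: 20 days given; 20 required. Satisfied.
Quorum: 50% of 43,087 = 21,543.50, rounded up to 21,544; 21,580 present. Satisfied.
Vote: requires two-thirds of those present (21,580); 2/3 of 21580 = 14386.67, rounded up to 14387, so 14,387 needed; 14,400 in favor. Satisfied.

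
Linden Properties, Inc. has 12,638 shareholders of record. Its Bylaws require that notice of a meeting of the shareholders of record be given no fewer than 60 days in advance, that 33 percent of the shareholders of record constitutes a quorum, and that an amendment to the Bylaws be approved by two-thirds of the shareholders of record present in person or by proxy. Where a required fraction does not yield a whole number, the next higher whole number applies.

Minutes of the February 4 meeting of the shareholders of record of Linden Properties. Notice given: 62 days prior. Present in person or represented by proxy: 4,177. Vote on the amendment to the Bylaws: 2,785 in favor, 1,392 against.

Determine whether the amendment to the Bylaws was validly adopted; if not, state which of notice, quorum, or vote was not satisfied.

Valid — all requirements satisfied.

Notice: 62 days given; 60 required. Satisfied.
Quorum: 33% of 12,638 = 4,170.54, rounded up to 4,171; 4,177 present. Satisfied.
Vote: requires two-thirds of those present (4,177); 2/3 of 4177 = 2784.67, rounded up to 2785, so 2,785 needed; 2,785 in favor. Satisfied.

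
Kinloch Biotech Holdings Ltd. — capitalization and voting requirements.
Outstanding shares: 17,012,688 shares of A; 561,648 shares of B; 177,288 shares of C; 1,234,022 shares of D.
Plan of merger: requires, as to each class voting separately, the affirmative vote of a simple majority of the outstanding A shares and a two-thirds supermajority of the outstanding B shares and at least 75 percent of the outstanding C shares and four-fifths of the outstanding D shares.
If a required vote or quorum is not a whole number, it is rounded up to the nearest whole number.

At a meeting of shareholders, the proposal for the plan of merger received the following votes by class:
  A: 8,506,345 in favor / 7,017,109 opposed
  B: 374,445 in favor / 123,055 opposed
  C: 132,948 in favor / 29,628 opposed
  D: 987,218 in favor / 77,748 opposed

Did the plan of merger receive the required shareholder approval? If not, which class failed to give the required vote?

Not approved — the C shares did not give the required vote.

A: a majority of 17012688 is 8506345; 8,506,345 required, 8,506,345 in favor — approved.
B: 2/3 of 561648 = 374432; 374,432 required, 374,445 in favor — approved.
C: 3/4 of 177288 = 132966; 132,966 required, 132,948 in favor — not approved.
D: 4/5 of 1234022 = 987217.60, rounded up to 987218; 987,218 required, 987,218 in favor — approved.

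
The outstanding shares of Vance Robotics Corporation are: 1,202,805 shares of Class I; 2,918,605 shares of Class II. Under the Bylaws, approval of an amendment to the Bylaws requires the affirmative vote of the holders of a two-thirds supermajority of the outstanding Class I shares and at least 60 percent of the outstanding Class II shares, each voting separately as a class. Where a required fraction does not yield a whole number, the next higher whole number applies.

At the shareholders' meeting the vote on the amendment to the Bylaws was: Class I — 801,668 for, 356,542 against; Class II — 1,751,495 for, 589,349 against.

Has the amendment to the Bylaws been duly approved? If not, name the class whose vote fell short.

Class I: 2/3 of 1202805 = 801870; 801,870 required, 801,668 in favor — not approved.
Class II: 3/5 of 2918605 = 1751163; 1,751,163 required, 1,751,495 in favor — approved.

Not approved — the Class I shares did not give the required vote.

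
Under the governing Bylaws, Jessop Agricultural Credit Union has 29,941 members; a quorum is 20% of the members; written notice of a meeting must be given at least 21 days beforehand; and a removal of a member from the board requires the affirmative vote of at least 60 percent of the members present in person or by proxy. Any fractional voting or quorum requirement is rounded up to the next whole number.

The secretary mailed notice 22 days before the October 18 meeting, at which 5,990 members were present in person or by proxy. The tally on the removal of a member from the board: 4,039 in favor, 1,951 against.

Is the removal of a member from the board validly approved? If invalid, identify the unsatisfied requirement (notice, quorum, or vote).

Valid — all requirements satisfied.

Notice: 22 days given; 21 required. Satisfied.
Quorum: 20% of 29,941 = 5,988.20, rounded up to 5,989; 5,990 present. Satisfied.
Vote: requires three-fifths of those present (5,990); 3/5 of 5990 = 3594, so 3,594 needed; 4,039 in favor. Satisfied.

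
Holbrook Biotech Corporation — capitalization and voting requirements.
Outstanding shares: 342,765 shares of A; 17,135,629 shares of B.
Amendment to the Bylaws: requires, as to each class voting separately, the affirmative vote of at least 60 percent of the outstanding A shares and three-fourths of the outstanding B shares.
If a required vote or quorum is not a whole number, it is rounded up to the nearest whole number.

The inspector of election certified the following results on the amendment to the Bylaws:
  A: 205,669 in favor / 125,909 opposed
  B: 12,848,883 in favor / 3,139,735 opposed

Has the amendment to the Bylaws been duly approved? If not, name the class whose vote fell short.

A: 3/5 of 342765 = 205659; 205,659 required, 205,669 in favor — approved.
B: 3/4 of 17135629 = 12851721.75, rounded up to 12851722; 12,851,722 required, 12,848,883 in favor — not approved.

Not approved — the B shares did not give the required vote.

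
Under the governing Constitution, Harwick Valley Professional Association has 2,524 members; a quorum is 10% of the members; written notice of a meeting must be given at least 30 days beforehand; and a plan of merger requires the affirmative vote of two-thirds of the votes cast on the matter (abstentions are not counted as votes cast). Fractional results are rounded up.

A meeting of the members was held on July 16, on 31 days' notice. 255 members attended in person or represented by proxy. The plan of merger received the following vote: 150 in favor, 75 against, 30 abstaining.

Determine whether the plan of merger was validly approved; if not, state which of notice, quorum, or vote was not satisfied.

Notice: 31 days given; 30 required. Satisfied.
Quorum: 10% of 2,524 = 252.40, rounded up to 253; 255 present. Satisfied.
Vote: requires two-thirds of the votes cast (255 − 30 abstaining = 225); 2/3 of 225 = 150, so 150 needed; 150 in favor. Satisfied.

Valid — all requirements satisfied.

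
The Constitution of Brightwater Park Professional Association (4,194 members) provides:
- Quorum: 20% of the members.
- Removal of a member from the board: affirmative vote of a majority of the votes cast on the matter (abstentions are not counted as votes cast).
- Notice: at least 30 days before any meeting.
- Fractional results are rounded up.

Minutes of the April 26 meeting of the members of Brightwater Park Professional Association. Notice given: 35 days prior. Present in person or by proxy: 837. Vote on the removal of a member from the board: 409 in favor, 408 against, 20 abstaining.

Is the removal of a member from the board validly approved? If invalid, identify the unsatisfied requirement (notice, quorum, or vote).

Notice: 35 days given; 30 required. Satisfied.
Quorum: 20% of 4,194 = 838.80, rounded up to 839; 837 present. Not satisfied.
Vote: requires a majority of the votes cast (837 − 20 abstaining = 817); a majority of 817 is 409, so 409 needed; 409 in favor. Satisfied.

Invalid — quorum requirement not satisfied.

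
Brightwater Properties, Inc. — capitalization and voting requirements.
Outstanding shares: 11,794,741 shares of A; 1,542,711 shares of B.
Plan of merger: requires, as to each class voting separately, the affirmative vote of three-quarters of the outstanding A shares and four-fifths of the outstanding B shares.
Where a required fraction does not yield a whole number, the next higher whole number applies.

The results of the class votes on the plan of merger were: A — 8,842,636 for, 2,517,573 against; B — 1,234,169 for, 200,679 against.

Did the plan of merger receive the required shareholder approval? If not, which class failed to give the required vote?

A: 3/4 of 11794741 = 8846055.75, rounded up to 8846056; 8,846,056 required, 8,842,636 in favor — not approved.
B: 4/5 of 1542711 = 1234168.80, rounded up to 1234169; 1,234,169 required, 1,234,169 in favor — approved.

Not approved — the A shares did not give the required vote.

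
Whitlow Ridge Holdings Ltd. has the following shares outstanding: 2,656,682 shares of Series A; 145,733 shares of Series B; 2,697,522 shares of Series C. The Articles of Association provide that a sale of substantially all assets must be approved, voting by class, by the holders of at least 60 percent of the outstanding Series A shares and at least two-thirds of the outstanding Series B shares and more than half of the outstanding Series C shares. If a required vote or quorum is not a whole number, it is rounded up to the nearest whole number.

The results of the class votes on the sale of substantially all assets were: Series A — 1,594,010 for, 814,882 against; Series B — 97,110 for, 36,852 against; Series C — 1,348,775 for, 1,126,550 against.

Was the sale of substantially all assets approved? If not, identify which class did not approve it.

Not approved — the Series B shares did not give the required vote.

Series A: 3/5 of 2656682 = 1594009.20, rounded up to 1594010; 1,594,010 required, 1,594,010 in favor — approved.
Series B: 2/3 of 145733 = 97155.33, rounded up to 97156; 97,156 required, 97,110 in favor — not approved.
Series C: a majority of 2697522 is 1348762; 1,348,762 required, 1,348,775 in favor — approved.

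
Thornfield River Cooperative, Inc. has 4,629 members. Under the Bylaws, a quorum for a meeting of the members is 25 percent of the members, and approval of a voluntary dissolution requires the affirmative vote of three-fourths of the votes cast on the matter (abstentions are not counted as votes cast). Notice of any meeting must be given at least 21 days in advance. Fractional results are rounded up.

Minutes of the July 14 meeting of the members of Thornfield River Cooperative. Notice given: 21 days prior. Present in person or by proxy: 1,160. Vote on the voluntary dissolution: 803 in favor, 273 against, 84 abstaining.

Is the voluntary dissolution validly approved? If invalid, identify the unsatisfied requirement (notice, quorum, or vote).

Notice: 21 days given; 21 required. Satisfied.
Quorum: 25% of 4,629 = 1,157.25, rounded up to 1,158; 1,160 present. Satisfied.
Vote: requires three-fourths of the votes cast (1,160 − 84 abstaining = 1,076); 3/4 of 1076 = 807, so 807 needed; 803 in favor. Not satisfied.

Invalid — vote requirement not satisfied.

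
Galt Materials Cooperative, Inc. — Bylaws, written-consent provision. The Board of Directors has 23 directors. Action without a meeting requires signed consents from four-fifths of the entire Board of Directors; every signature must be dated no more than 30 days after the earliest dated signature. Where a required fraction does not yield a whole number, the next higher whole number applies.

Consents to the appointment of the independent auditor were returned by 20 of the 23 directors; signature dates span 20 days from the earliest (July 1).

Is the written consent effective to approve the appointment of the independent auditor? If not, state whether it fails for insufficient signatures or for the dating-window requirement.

Effective — both the signature and dating-window requirements are satisfied.

Signatures required: four-fifths of 23 — 4/5 of 23 = 18.40, rounded up to 19, so 19 needed; 20 signed. Sufficient.
Dating window: the latest signature is 20 days after the earliest; the limit is 30 days. Within the window.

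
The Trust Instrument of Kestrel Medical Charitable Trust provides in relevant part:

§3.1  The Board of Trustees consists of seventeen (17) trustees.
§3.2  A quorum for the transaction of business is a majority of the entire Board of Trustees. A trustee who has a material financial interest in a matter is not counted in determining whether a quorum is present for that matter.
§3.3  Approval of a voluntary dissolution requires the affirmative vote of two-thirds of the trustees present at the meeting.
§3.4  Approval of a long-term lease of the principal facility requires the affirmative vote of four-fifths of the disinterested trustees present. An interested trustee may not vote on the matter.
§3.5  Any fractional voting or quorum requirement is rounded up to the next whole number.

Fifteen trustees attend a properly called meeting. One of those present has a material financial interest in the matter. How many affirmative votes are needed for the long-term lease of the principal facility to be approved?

12

The long-term lease of the principal facility requires four-fifths of the disinterested trustees present (15 − 1 = 14).
4/5 of 14 = 11.20, rounded up to 12.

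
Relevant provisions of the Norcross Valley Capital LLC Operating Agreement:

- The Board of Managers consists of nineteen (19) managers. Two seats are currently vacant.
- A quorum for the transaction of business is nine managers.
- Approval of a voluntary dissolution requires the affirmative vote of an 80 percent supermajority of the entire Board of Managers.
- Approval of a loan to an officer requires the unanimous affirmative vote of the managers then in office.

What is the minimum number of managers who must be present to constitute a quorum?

9

The quorum is fixed at 9.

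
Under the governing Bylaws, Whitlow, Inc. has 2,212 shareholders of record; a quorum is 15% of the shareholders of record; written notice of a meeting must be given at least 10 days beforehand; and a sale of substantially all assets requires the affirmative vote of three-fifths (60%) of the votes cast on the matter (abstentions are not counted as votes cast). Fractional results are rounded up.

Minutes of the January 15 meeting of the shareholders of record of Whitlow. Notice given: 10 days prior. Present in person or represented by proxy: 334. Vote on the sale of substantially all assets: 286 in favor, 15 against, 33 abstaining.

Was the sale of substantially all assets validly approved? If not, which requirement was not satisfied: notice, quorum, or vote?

Notice: 10 days given; 10 required. Satisfied.
Quorum: 15% of 2,212 = 331.80, rounded up to 332; 334 present. Satisfied.
Vote: requires three-fifths of the votes cast (334 − 33 abstaining = 301); 3/5 of 301 = 180.60, rounded up to 181, so 181 needed; 286 in favor. Satisfied.

Valid — all requirements satisfied.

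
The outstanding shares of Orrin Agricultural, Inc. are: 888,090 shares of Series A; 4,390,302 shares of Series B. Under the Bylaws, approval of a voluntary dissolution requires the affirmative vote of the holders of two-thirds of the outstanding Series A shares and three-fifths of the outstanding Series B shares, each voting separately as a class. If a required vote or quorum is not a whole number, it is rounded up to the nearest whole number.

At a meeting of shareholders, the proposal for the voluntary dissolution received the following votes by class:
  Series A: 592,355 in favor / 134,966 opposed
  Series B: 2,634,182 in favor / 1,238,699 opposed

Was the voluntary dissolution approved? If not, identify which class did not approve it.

Approved — every class gave the required vote.

Series A: 2/3 of 888090 = 592060; 592,060 required, 592,355 in favor — approved.
Series B: 3/5 of 4390302 = 2634181.20, rounded up to 2634182; 2,634,182 required, 2,634,182 in favor — approved.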